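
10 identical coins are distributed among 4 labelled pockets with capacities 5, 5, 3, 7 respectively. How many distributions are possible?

By stars and bars, unrestricted non-negative solutions to x_1+…+x_4 = 10 number C(10+3,3) = 286.
Subtract solutions that violate a single cap (substitute x_i' = x_i − (cap_i+1)): x_1 ≥ 6 gives C(7,3) = 35; x_2 ≥ 6 gives C(7,3) = 35; x_3 ≥ 4 gives C(9,3) = 84; x_4 ≥ 8 gives C(5,3) = 10. Together 164.
Add back pairs where two caps are both exceeded: 0 + 1 + 0 + 1 + 0 + 0 = 2.
By inclusion–exclusion the count is 286 − 164 + 2 = 124.

124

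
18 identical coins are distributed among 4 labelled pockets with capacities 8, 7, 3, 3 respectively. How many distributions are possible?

20

Without the upper bounds there are C(21,3) = 1330 ways to split 18 among 4 pockets.
Subtract solutions that violate a single cap (substitute x_i' = x_i − (cap_i+1)): x_1 ≥ 9 gives C(12,3) = 220; x_2 ≥ 8 gives C(13,3) = 286; x_3 ≥ 4 gives C(17,3) = 680; x_4 ≥ 4 gives C(17,3) = 680. Together 1866.
Add back pairs where two caps are both exceeded: 4 + 56 + 56 + 84 + 84 + 286 = 570.
Subtract triples: 0 + 0 + 4 + 10 = 14.
By inclusion–exclusion the count is 1330 − 1866 + 570 − 14 = 20.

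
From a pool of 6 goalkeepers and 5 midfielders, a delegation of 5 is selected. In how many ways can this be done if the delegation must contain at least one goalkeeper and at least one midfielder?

455

Unrestricted: C(11,5) = 462 ways to pick any 5 of the 11.
Selections missing a whole group: no goalkeepers → C(5,5) = 1; no midfielders → C(6,5) = 6.
Both groups omitted at once is impossible, so 462 − 7 = 455.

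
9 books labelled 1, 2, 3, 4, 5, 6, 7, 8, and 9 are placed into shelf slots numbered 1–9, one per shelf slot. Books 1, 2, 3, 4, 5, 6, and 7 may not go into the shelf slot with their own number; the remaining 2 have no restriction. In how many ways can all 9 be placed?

Let Aᵢ (for 1 ≤ i ≤ 7) be the placements that put book i in its forbidden shelf slot. Any j of these fix j positions, leaving (9−j)! ways to fill the rest, and there are C(7,j) ways to pick which j.
By inclusion–exclusion, the number of valid placements is Σ_{j=0}^{7} (−1)^j C(7,j)·(9−j)!.
Computing: 362880 − 282240 + 105840 − 25200 + 4200 − 504 + 42 − 2 = 165016.

165016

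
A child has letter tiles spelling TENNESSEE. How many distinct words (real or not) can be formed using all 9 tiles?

3780

TENNESSEE has 9 letters with E appearing 4 times, N appearing twice, and S appearing twice.
Dividing 9! = 362880 by 4!·2!·2! = 96 for the repeated letters gives 3780.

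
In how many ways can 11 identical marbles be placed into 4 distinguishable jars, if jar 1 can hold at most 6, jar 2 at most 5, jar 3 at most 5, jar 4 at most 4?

135

Ignoring the caps, the number of non-negative solutions to x_1+…+x_4 = 11 is C(14,3) = 364.
Subtract solutions that violate a single cap (substitute x_i' = x_i − (cap_i+1)): x_1 ≥ 7 gives C(7,3) = 35; x_2 ≥ 6 gives C(8,3) = 56; x_3 ≥ 6 gives C(8,3) = 56; x_4 ≥ 5 gives C(9,3) = 84. Together 231.
Add back pairs where two caps are both exceeded: 0 + 0 + 0 + 0 + 1 + 1 = 2.
By inclusion–exclusion the count is 364 − 231 + 2 = 135.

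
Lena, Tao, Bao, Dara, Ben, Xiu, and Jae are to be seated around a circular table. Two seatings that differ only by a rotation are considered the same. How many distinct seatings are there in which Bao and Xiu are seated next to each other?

Glue Bao and Xiu into a block (2 internal orders). Seating 6 units around a circle gives (5)! arrangements.
So 2 × (5)! = 2 × 120 = 240.

240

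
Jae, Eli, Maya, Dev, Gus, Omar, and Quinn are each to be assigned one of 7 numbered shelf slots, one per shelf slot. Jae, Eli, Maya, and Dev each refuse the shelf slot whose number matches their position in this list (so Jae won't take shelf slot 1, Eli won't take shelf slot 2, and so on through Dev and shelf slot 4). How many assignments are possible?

Let Aᵢ (for 1 ≤ i ≤ 4) be the placements that put person i in their forbidden shelf slot. Any j of these fix j positions, leaving (7−j)! ways to fill the rest, and there are C(4,j) ways to pick which j.
By inclusion–exclusion, the number of valid placements is Σ_{j=0}^{4} (−1)^j C(4,j)·(7−j)!.
Computing: 5040 − 2880 + 720 − 96 + 6 = 2790.

2790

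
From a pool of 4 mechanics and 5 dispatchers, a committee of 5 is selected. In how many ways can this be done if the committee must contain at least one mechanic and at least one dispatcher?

With no constraint there are C(9,5) = 126 possible selections.
Selections missing a whole group: no mechanics → C(5,5) = 1; no dispatchers → C(4,5) = 0.
Both groups omitted at once is impossible, so 126 − 1 = 125.

125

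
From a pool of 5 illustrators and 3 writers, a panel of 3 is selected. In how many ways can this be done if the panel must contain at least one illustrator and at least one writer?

45

Unrestricted: C(8,3) = 56 ways to pick any 3 of the 8.
Selections missing a whole group: no illustrators → C(3,3) = 1; no writers → C(5,3) = 10.
Both groups omitted at once is impossible, so 56 − 11 = 45.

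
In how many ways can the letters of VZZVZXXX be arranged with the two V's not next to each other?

There are 8!/(3!·3!·2!) = 560 arrangements of VZZVZXXX in total.
Arrangements with the V's together: treat VV as one letter, giving (7)!/(3!·3!) = 140.
Hence 560 − 140 = 420.

420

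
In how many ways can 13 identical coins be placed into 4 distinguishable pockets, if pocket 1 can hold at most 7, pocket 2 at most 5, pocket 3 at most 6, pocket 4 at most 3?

115

By stars and bars, unrestricted non-negative solutions to x_1+…+x_4 = 13 number C(13+3,3) = 560.
Subtract solutions that violate a single cap (substitute x_i' = x_i − (cap_i+1)): x_1 ≥ 8 gives C(8,3) = 56; x_2 ≥ 6 gives C(10,3) = 120; x_3 ≥ 7 gives C(9,3) = 84; x_4 ≥ 4 gives C(12,3) = 220. Together 480.
Add back pairs where two caps are both exceeded: 0 + 0 + 4 + 1 + 20 + 10 = 35.
By inclusion–exclusion the count is 560 − 480 + 35 = 115.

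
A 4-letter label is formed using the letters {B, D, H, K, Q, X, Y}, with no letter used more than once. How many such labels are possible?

840

This is a permutation of 4 out of 7: P(7,4) = 7!/3!.
That product is 7 × 6 × 5 × 4 = 840.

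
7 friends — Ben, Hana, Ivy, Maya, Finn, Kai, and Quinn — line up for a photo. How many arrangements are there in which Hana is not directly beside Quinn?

Of the 7! = 5040 arrangements, those with Hana and Quinn adjacent number 2 × 6! = 1440 (treat the pair as a block with 2 internal orders).
So 5040 − 1440 = 3600 arrangements keep them apart.

3600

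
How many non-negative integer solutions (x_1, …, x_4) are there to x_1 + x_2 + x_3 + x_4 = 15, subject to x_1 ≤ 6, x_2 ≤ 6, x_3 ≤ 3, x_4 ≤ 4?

34

Without the upper bounds there are C(18,3) = 816 ways to split 15 among 4 variables.
Subtract solutions that violate a single cap (substitute x_i' = x_i − (cap_i+1)): x_1 ≥ 7 gives C(11,3) = 165; x_2 ≥ 7 gives C(11,3) = 165; x_3 ≥ 4 gives C(14,3) = 364; x_4 ≥ 5 gives C(13,3) = 286. Together 980.
Add back pairs where two caps are both exceeded: 4 + 35 + 20 + 35 + 20 + 84 = 198.
By inclusion–exclusion the count is 816 − 980 + 198 = 34.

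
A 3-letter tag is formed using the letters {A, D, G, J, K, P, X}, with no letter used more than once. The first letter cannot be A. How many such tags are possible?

180

The first letter has 7−1 = 6 choices (anything except A).
The remaining 2 letters are filled from the other 6 symbols without repetition: 6 × 5 = 30.
Total: 6 × 30 = 180.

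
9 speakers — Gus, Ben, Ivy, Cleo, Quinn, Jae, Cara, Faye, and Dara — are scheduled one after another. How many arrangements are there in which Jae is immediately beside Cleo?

Place the 7 others and the Jae-Cleo pair as 8 objects in a line; the pair has 2 internal arrangements.
So the count is 2·(8)! = 80640.

80640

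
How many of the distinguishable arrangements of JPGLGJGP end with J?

420

With the last slot taken by J, it remains to arrange the other 7 letters (PGLGJGP).
Those 7 letters have G appearing 3 times and P appearing twice, giving (7)!/(3!·2!) = 420.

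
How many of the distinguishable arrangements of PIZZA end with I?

Fix I in the last position and arrange the remaining 4 letters.
Those 4 letters have Z appearing twice, giving (4)!/(2!) = 12.

12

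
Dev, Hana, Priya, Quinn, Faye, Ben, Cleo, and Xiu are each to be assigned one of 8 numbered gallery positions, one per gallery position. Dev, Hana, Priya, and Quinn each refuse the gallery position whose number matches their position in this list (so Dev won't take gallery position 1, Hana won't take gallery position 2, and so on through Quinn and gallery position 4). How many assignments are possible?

Let Aᵢ (for 1 ≤ i ≤ 4) be the placements that put person i in their forbidden gallery position. Any j of these fix j positions, leaving (8−j)! ways to fill the rest, and there are C(4,j) ways to pick which j.
By inclusion–exclusion, the number of valid placements is Σ_{j=0}^{4} (−1)^j C(4,j)·(8−j)!.
Computing: 40320 − 20160 + 4320 − 480 + 24 = 24024.

24024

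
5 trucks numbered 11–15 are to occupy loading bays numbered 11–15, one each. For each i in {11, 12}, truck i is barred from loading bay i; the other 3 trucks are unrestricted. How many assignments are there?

Let Aᵢ (for i ∈ {11, 12}) be the placements that put truck i in its forbidden loading bay. Any j of these fix j positions, leaving (5−j)! ways to fill the rest, and there are C(2,j) ways to pick which j.
By inclusion–exclusion, the number of valid placements is Σ_{j=0}^{2} (−1)^j C(2,j)·(5−j)!.
Computing: 120 − 48 + 6 = 78.

78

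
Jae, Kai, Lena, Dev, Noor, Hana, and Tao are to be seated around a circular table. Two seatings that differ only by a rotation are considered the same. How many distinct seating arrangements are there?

720

Fix one person's seat to break rotational symmetry; the remaining 6 people can be arranged in (6)! = 720 ways.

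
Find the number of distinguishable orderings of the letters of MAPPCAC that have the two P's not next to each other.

Total arrangements of MAPPCAC: 7!/(2!·2!·2!) = 630.
Arrangements with the P's together: treat PP as one letter, giving (6)!/(2!·2!) = 180.
Subtracting, 630 − 180 = 450 arrangements keep the P's apart.

450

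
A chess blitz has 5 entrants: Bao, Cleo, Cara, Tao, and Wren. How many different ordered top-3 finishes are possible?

This is an ordered selection of 3 from 5: P(5,3).
That gives 5 × 4 × 3 = 60.

60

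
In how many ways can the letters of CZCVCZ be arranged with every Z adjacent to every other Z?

Treat the 2 copies of Z as a single block. The multiset to arrange is then {ZZ, C, C, C, V}, 5 items in all.
That gives (5)!/(3!) = 20 arrangements.

20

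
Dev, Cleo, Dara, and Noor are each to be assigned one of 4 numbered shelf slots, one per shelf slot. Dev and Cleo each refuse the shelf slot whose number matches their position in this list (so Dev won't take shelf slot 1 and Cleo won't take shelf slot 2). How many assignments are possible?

Let Aᵢ (for i ∈ {1, 2}) be the placements that put person i in their forbidden shelf slot. Any j of these fix j positions, leaving (4−j)! ways to fill the rest, and there are C(2,j) ways to pick which j.
By inclusion–exclusion, the number of valid placements is Σ_{j=0}^{2} (−1)^j C(2,j)·(4−j)!.
Computing: 24 − 12 + 2 = 14.

14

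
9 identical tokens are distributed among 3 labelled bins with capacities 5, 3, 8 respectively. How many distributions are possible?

23

Ignoring the caps, the number of non-negative solutions to x_1+…+x_3 = 9 is C(11,2) = 55.
Subtract solutions that violate a single cap (substitute x_i' = x_i − (cap_i+1)): x_1 ≥ 6 gives C(5,2) = 10; x_2 ≥ 4 gives C(7,2) = 21; x_3 ≥ 9 gives C(2,2) = 1. Together 32.
No two caps can be exceeded simultaneously, so the pair terms are all 0.
By inclusion–exclusion the count is 55 − 32 + 0 = 23.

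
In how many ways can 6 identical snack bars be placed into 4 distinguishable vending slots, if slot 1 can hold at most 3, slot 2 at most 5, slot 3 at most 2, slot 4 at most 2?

By stars and bars, unrestricted non-negative solutions to x_1+…+x_4 = 6 number C(6+3,3) = 84.
Subtract solutions that violate a single cap (substitute x_i' = x_i − (cap_i+1)): x_1 ≥ 4 gives C(5,3) = 10; x_2 ≥ 6 gives C(3,3) = 1; x_3 ≥ 3 gives C(6,3) = 20; x_4 ≥ 3 gives C(6,3) = 20. Together 51.
Add back pairs where two caps are both exceeded: 0 + 0 + 0 + 0 + 0 + 1 = 1.
By inclusion–exclusion the count is 84 − 51 + 1 = 34.

34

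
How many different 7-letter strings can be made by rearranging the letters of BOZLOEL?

1260

Letter multiplicities in BOZLOEL: B×1, E×1, L×2, O×2, Z×1.
Dividing 7! = 5040 by 2!·2! = 4 for the repeated letters gives 1260.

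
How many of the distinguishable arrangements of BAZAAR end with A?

60

With the last slot taken by A, it remains to arrange the other 5 letters (BZAAR).
Those 5 letters have A appearing twice, giving (5)!/(2!) = 60.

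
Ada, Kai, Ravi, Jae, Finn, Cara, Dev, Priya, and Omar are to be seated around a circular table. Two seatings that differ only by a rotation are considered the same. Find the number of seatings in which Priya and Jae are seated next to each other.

Treat {Priya, Jae} as one unit (2 internal orders) and seat the resulting 8 units around the table: (7)! circular arrangements.
So 2 × (7)! = 2 × 5040 = 10080.

10080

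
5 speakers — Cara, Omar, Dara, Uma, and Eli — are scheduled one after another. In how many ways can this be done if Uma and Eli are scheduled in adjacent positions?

Glue Uma and Eli into one block (2 internal orders), leaving 4 units to arrange in a row.
So the count is 2·(4)! = 48.

48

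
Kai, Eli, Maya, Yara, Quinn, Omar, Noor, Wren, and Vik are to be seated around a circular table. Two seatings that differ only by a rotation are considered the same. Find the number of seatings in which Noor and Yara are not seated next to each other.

All circular seatings of 9 people number (8)! = 40320.
Those with Noor next to Yara: fuse the pair into one unit and seat 8 units around a circle — 2·(7)! = 10080.
Subtracting, 40320 − 10080 = 30240.

30240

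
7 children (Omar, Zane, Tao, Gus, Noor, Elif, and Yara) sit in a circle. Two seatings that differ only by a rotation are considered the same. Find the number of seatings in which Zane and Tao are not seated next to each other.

480

Without the restriction there are (6)! = 720 seatings.
Those with Zane next to Tao: fuse the pair into one unit and seat 6 units around a circle — 2·(5)! = 240.
Subtracting, 720 − 240 = 480.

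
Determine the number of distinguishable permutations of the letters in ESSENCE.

ESSENCE has 7 letters with E appearing 3 times and S appearing twice.
So there are 7! / (3!·2!) = 420 distinguishable arrangements.

420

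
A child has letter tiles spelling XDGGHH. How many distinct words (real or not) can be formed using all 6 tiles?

Letter multiplicities in XDGGHH: D×1, G×2, H×2, X×1.
Dividing 6! = 720 by 2!·2! = 4 for the repeated letters gives 180.

180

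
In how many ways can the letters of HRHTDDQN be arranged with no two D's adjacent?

7560

Total arrangements of HRHTDDQN: 8!/(2!·2!) = 10080.
Arrangements with the D's together: treat DD as one letter, giving (7)!/(2!) = 2520.
Subtracting, 10080 − 2520 = 7560 arrangements keep the D's apart.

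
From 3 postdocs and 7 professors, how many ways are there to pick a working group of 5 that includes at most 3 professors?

126

Split by how many professors are chosen (0 through 3).
Sum: C(7,0)·C(3,5) + C(7,1)·C(3,4) + C(7,2)·C(3,3) + C(7,3)·C(3,2) = 0 + 0 + 21 + 105 = 126.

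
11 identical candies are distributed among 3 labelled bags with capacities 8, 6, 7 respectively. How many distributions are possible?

Without the upper bounds there are C(13,2) = 78 ways to split 11 among 3 bags.
Subtract solutions that violate a single cap (substitute x_i' = x_i − (cap_i+1)): x_1 ≥ 9 gives C(4,2) = 6; x_2 ≥ 7 gives C(6,2) = 15; x_3 ≥ 8 gives C(5,2) = 10. Together 31.
No two caps can be exceeded simultaneously, so the pair terms are all 0.
By inclusion–exclusion the count is 78 − 31 + 0 = 47.

47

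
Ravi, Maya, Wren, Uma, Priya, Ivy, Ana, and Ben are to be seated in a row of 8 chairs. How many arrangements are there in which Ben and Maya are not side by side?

30240

There are 8! = 40320 arrangements in all. If Ben and Maya are adjacent, merging them into one block gives 2·(7)! = 10080 arrangements.
Complementary counting: 40320 − 10080 = 30240.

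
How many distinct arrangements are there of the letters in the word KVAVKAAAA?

756

The 9 letters of KVAVKAAAA have repeats: A appearing 5 times, K appearing twice, and V appearing twice.
So there are 9! / (5!·2!·2!) = 756 distinguishable arrangements.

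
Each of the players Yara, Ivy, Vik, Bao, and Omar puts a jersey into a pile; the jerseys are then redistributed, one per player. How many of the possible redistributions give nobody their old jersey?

44

Count assignments avoiding every fixed point. For any j of the 5 players fixed to their old jersey, the other 5−j can be arranged in (5−j)! ways.
By inclusion–exclusion this is Σ_{j=0}^{5} (−1)^j C(5,j)·(5−j)!.
Computing: 120 − 120 + 60 − 20 + 5 − 1 = 44.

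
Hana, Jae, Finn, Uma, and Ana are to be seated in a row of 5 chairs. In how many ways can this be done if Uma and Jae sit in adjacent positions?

Glue Uma and Jae into one block (2 internal orders), leaving 4 units to arrange in a row.
So the count is 2·(4)! = 48.

48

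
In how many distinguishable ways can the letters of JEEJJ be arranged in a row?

10

JEEJJ has 5 letters with E appearing twice and J appearing 3 times.
Dividing 5! = 120 by 3!·2! = 12 for the repeated letters gives 10.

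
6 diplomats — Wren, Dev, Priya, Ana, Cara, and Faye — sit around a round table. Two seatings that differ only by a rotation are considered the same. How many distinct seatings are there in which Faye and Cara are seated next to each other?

Treat {Faye, Cara} as one unit (2 internal orders) and seat the resulting 5 units around the table: (4)! circular arrangements.
So 2 × (4)! = 2 × 24 = 48.

48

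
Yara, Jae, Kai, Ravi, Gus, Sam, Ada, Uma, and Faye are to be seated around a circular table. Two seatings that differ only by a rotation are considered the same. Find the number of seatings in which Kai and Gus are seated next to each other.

10080

Treat {Kai, Gus} as one unit (2 internal orders) and seat the resulting 8 units around the table: (7)! circular arrangements.
So 2 × (7)! = 2 × 5040 = 10080.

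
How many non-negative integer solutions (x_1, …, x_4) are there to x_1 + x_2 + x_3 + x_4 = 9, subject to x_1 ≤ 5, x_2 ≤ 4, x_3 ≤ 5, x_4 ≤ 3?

90

By stars and bars, unrestricted non-negative solutions to x_1+…+x_4 = 9 number C(9+3,3) = 220.
Subtract solutions that violate a single cap (substitute x_i' = x_i − (cap_i+1)): x_1 ≥ 6 gives C(6,3) = 20; x_2 ≥ 5 gives C(7,3) = 35; x_3 ≥ 6 gives C(6,3) = 20; x_4 ≥ 4 gives C(8,3) = 56. Together 131.
Add back pairs where two caps are both exceeded: 0 + 0 + 0 + 0 + 1 + 0 = 1.
By inclusion–exclusion the count is 220 − 131 + 1 = 90.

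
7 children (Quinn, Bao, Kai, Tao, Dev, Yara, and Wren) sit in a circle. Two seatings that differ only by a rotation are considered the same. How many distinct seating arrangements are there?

Seat Quinn anywhere (absorbing the rotational symmetry), then permute the other 6: (6)! = 720.

720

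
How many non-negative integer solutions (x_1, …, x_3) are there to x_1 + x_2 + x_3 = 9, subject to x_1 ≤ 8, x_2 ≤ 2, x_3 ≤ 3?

11

By stars and bars, unrestricted non-negative solutions to x_1+…+x_3 = 9 number C(9+2,2) = 55.
Subtract solutions that violate a single cap (substitute x_i' = x_i − (cap_i+1)): x_1 ≥ 9 gives C(2,2) = 1; x_2 ≥ 3 gives C(8,2) = 28; x_3 ≥ 4 gives C(7,2) = 21. Together 50.
Add back pairs where two caps are both exceeded: 0 + 0 + 6 = 6.
By inclusion–exclusion the count is 55 − 50 + 6 = 11.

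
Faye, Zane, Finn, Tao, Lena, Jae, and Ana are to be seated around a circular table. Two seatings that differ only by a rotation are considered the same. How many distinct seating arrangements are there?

Seat Faye anywhere (absorbing the rotational symmetry), then permute the other 6: (6)! = 720.

720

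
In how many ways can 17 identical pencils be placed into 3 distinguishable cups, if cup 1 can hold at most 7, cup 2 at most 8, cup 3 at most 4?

6

Ignoring the caps, the number of non-negative solutions to x_1+…+x_3 = 17 is C(19,2) = 171.
Subtract solutions that violate a single cap (substitute x_i' = x_i − (cap_i+1)): x_1 ≥ 8 gives C(11,2) = 55; x_2 ≥ 9 gives C(10,2) = 45; x_3 ≥ 5 gives C(14,2) = 91. Together 191.
Add back pairs where two caps are both exceeded: 1 + 15 + 10 = 26.
By inclusion–exclusion the count is 171 − 191 + 26 = 6.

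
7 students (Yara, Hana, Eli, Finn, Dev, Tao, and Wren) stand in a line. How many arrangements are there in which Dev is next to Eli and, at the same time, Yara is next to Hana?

Treat {Dev,Eli} as one block (2 orders) and {Yara,Hana} as another (2 orders).
That leaves 5 units to arrange: 2 × 2 × 5! = 4 × 120 = 480.

480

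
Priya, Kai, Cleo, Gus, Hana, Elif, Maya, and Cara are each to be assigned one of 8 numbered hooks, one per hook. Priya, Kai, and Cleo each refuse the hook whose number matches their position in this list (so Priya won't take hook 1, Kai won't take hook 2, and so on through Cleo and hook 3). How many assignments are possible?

Let Aᵢ (for i ∈ {1, 2, 3}) be the placements that put person i in their forbidden hook. Any j of these fix j positions, leaving (8−j)! ways to fill the rest, and there are C(3,j) ways to pick which j.
By inclusion–exclusion, the number of valid placements is Σ_{j=0}^{3} (−1)^j C(3,j)·(8−j)!.
Computing: 40320 − 15120 + 2160 − 120 = 27240.

27240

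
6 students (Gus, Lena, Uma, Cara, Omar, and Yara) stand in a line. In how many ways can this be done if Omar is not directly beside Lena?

There are 6! = 720 arrangements in all. If Omar and Lena are adjacent, merging them into one block gives 2·(5)! = 240 arrangements.
So 720 − 240 = 480 arrangements keep them apart.

480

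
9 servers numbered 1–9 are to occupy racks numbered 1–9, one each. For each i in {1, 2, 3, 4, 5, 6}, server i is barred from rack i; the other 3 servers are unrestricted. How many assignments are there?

183822

Let Aᵢ (for 1 ≤ i ≤ 6) be the placements that put server i in its forbidden rack. Any j of these fix j positions, leaving (9−j)! ways to fill the rest, and there are C(6,j) ways to pick which j.
By inclusion–exclusion, the number of valid placements is Σ_{j=0}^{6} (−1)^j C(6,j)·(9−j)!.
Computing: 362880 − 241920 + 75600 − 14400 + 1800 − 144 + 6 = 183822.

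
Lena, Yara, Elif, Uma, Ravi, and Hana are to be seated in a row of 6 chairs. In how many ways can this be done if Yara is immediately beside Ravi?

Treat {Yara, Ravi} as a single unit. There are 5 units to order, and the pair itself can be ordered 2 ways.
That gives 2 × 5! = 2 × 120 = 240.

240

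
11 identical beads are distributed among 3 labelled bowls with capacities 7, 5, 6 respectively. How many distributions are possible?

32

By stars and bars, unrestricted non-negative solutions to x_1+…+x_3 = 11 number C(11+2,2) = 78.
Subtract solutions that violate a single cap (substitute x_i' = x_i − (cap_i+1)): x_1 ≥ 8 gives C(5,2) = 10; x_2 ≥ 6 gives C(7,2) = 21; x_3 ≥ 7 gives C(6,2) = 15. Together 46.
No two caps can be exceeded simultaneously, so the pair terms are all 0.
By inclusion–exclusion the count is 78 − 46 + 0 = 32.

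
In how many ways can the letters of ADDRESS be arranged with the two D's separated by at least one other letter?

900

Total arrangements of ADDRESS: 7!/(2!·2!) = 1260.
Arrangements with the D's together: treat DD as one letter, giving (6)!/(2!) = 360.
Hence 1260 − 360 = 900.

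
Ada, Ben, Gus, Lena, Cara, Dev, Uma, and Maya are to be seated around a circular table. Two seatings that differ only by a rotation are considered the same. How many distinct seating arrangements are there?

Around a circle, 8 distinct people have 8!/8 = (7)! = 5040 rotationally distinct seatings.

5040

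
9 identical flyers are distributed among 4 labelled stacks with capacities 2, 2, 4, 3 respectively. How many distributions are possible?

10

Ignoring the caps, the number of non-negative solutions to x_1+…+x_4 = 9 is C(12,3) = 220.
Subtract solutions that violate a single cap (substitute x_i' = x_i − (cap_i+1)): x_1 ≥ 3 gives C(9,3) = 84; x_2 ≥ 3 gives C(9,3) = 84; x_3 ≥ 5 gives C(7,3) = 35; x_4 ≥ 4 gives C(8,3) = 56. Together 259.
Add back pairs where two caps are both exceeded: 20 + 4 + 10 + 4 + 10 + 1 = 49.
By inclusion–exclusion the count is 220 − 259 + 49 = 10.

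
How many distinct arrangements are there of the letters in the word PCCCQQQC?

280

PCCCQQQC has 8 letters with C appearing 4 times and Q appearing 3 times.
The number of distinct arrangements is 8!/(4!·3!) = 40320/144 = 280.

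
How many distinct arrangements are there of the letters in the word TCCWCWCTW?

1260

TCCWCWCTW has 9 letters with C appearing 4 times, T appearing twice, and W appearing 3 times.
Dividing 9! = 362880 by 4!·3!·2! = 288 for the repeated letters gives 1260.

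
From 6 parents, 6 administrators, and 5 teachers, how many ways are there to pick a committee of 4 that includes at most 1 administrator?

Split by how many administrators are chosen (0 through 1).
Sum: C(6,0)·C(11,4) + C(6,1)·C(11,3) = 330 + 990 = 1320.

1320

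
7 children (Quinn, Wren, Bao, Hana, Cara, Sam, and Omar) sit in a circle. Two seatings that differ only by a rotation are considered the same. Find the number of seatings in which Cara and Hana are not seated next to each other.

480

Without the restriction there are (6)! = 720 seatings.
Seatings with Cara beside Hana: treat them as a block with 2 internal orders, giving 2 × (5)! = 240.
Subtracting, 720 − 240 = 480.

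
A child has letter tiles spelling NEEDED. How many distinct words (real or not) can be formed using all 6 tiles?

The 6 letters of NEEDED have repeats: D appearing twice and E appearing 3 times.
The number of distinct arrangements is 6!/(3!·2!) = 720/12 = 60.

60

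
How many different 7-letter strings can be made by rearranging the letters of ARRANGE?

ARRANGE has 7 letters with A appearing twice and R appearing twice.
Dividing 7! = 5040 by 2!·2! = 4 for the repeated letters gives 1260.

1260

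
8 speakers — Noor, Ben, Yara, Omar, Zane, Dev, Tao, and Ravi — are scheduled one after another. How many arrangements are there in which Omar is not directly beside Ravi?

30240

There are 8! = 40320 arrangements in all. If Omar and Ravi are adjacent, merging them into one block gives 2·(7)! = 10080 arrangements.
So 40320 − 10080 = 30240 arrangements keep them apart.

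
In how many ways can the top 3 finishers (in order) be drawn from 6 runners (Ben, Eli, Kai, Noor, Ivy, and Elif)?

There are 6 choices for 1st place, 5 for 2nd, and 4 for 3rd.
That gives 6 × 5 × 4 = 120.

120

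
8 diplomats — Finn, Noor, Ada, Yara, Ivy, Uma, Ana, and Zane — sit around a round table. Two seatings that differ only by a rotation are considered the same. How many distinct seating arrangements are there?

5040

Fix one person's seat to break rotational symmetry; the remaining 7 people can be arranged in (7)! = 5040 ways.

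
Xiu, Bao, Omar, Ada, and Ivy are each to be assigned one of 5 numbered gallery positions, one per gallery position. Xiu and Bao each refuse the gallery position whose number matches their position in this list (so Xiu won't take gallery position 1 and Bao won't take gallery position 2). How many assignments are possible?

78

Let Aᵢ (for i ∈ {1, 2}) be the placements that put person i in their forbidden gallery position. Any j of these fix j positions, leaving (5−j)! ways to fill the rest, and there are C(2,j) ways to pick which j.
By inclusion–exclusion, the number of valid placements is Σ_{j=0}^{2} (−1)^j C(2,j)·(5−j)!.
Computing: 120 − 48 + 6 = 78.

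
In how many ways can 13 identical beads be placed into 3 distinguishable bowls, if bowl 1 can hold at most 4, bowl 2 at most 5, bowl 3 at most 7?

10

Without the upper bounds there are C(15,2) = 105 ways to split 13 among 3 bowls.
Subtract solutions that violate a single cap (substitute x_i' = x_i − (cap_i+1)): x_1 ≥ 5 gives C(10,2) = 45; x_2 ≥ 6 gives C(9,2) = 36; x_3 ≥ 8 gives C(7,2) = 21. Together 102.
Add back pairs where two caps are both exceeded: 6 + 1 + 0 = 7.
By inclusion–exclusion the count is 105 − 102 + 7 = 10.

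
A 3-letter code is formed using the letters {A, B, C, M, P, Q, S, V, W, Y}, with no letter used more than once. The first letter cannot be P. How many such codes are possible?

The first letter has 10−1 = 9 choices (anything except P).
The remaining 2 letters are filled from the other 9 symbols without repetition: 9 × 8 = 72.
Total: 9 × 72 = 648.

648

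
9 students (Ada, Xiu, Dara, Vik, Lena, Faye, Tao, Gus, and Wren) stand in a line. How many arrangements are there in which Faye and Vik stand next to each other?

Glue Faye and Vik into one block (2 internal orders), leaving 8 units to arrange in a row.
That gives 2 × 8! = 2 × 40320 = 80640.

80640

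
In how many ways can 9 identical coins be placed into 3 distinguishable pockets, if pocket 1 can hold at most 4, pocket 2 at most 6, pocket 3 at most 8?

33

By stars and bars, unrestricted non-negative solutions to x_1+…+x_3 = 9 number C(9+2,2) = 55.
Subtract solutions that violate a single cap (substitute x_i' = x_i − (cap_i+1)): x_1 ≥ 5 gives C(6,2) = 15; x_2 ≥ 7 gives C(4,2) = 6; x_3 ≥ 9 gives C(2,2) = 1. Together 22.
No two caps can be exceeded simultaneously, so the pair terms are all 0.
By inclusion–exclusion the count is 55 − 22 + 0 = 33.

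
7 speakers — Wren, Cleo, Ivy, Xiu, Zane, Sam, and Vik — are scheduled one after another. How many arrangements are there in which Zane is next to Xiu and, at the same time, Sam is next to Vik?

Treat {Zane,Xiu} as one block (2 orders) and {Sam,Vik} as another (2 orders).
That leaves 5 units to arrange: 2 × 2 × 5! = 4 × 120 = 480.

480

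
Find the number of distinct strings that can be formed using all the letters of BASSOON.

The 7 letters of BASSOON have repeats: O appearing twice and S appearing twice.
The number of distinct arrangements is 7!/(2!·2!) = 5040/4 = 1260.

1260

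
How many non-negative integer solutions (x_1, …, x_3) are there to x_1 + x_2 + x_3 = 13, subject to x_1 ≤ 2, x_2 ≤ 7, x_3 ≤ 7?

Without the upper bounds there are C(15,2) = 105 ways to split 13 among 3 variables.
Subtract solutions that violate a single cap (substitute x_i' = x_i − (cap_i+1)): x_1 ≥ 3 gives C(12,2) = 66; x_2 ≥ 8 gives C(7,2) = 21; x_3 ≥ 8 gives C(7,2) = 21. Together 108.
Add back pairs where two caps are both exceeded: 6 + 6 + 0 = 12.
By inclusion–exclusion the count is 105 − 108 + 12 = 9.

9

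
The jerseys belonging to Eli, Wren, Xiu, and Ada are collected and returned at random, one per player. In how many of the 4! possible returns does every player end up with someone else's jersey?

9

This is the derangement count D_4: permutations of 4 items with no fixed point.
By inclusion–exclusion this is Σ_{j=0}^{4} (−1)^j C(4,j)·(4−j)!.
Computing: 24 − 24 + 12 − 4 + 1 = 9.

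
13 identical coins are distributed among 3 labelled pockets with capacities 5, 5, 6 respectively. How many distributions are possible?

Ignoring the caps, the number of non-negative solutions to x_1+…+x_3 = 13 is C(15,2) = 105.
Subtract solutions that violate a single cap (substitute x_i' = x_i − (cap_i+1)): x_1 ≥ 6 gives C(9,2) = 36; x_2 ≥ 6 gives C(9,2) = 36; x_3 ≥ 7 gives C(8,2) = 28. Together 100.
Add back pairs where two caps are both exceeded: 3 + 1 + 1 = 5.
By inclusion–exclusion the count is 105 − 100 + 5 = 10.

10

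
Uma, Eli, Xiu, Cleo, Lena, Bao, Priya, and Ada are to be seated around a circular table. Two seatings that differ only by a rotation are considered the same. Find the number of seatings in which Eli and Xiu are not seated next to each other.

Without the restriction there are (7)! = 5040 seatings.
Seatings with Eli beside Xiu: treat them as a block with 2 internal orders, giving 2 × (6)! = 1440.
Subtracting, 5040 − 1440 = 3600.

3600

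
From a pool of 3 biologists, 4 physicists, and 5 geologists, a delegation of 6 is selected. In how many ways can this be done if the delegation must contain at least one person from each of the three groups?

With no constraint there are C(12,6) = 924 possible selections.
Selections missing a whole group: no biologists → C(9,6) = 84; no physicists → C(8,6) = 28; no geologists → C(7,6) = 7.
Add back selections omitting two groups (i.e. drawn from a single group): C(3,6) + C(4,6) + C(5,6) = 0.
By inclusion–exclusion: 924 − 119 + 0 = 805.

805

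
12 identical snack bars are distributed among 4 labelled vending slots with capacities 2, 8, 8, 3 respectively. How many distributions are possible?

Without the upper bounds there are C(15,3) = 455 ways to split 12 among 4 vending slots.
Subtract solutions that violate a single cap (substitute x_i' = x_i − (cap_i+1)): x_1 ≥ 3 gives C(12,3) = 220; x_2 ≥ 9 gives C(6,3) = 20; x_3 ≥ 9 gives C(6,3) = 20; x_4 ≥ 4 gives C(11,3) = 165. Together 425.
Add back pairs where two caps are both exceeded: 1 + 1 + 56 + 0 + 0 + 0 = 58.
By inclusion–exclusion the count is 455 − 425 + 58 = 88.

88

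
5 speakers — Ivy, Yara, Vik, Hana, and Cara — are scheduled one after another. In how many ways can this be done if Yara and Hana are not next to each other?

There are 5! = 120 arrangements in all. If Yara and Hana are adjacent, merging them into one block gives 2·(4)! = 48 arrangements.
Complementary counting: 120 − 48 = 72.

72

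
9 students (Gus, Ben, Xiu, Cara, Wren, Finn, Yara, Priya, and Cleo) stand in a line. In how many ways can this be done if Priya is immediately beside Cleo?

80640

Treat {Priya, Cleo} as a single unit. There are 8 units to order, and the pair itself can be ordered 2 ways.
So the count is 2·(8)! = 80640.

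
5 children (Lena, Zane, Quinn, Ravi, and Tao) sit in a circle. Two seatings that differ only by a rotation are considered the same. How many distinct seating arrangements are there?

Seat Lena anywhere (absorbing the rotational symmetry), then permute the other 4: (4)! = 24.

24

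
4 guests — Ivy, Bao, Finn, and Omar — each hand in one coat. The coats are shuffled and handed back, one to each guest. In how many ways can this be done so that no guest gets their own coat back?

This is the derangement count D_4: permutations of 4 items with no fixed point.
By inclusion–exclusion this is Σ_{j=0}^{4} (−1)^j C(4,j)·(4−j)!.
Computing: 24 − 24 + 12 − 4 + 1 = 9.

9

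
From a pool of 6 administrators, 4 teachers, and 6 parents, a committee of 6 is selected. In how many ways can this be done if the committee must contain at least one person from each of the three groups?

6666

With no constraint there are C(16,6) = 8008 possible selections.
Selections missing a whole group: no administrators → C(10,6) = 210; no teachers → C(12,6) = 924; no parents → C(10,6) = 210.
Add back selections omitting two groups (i.e. drawn from a single group): C(6,6) + C(4,6) + C(6,6) = 2.
By inclusion–exclusion: 8008 − 1344 + 2 = 6666.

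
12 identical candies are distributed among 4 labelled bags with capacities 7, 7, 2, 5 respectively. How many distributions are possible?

109

Without the upper bounds there are C(15,3) = 455 ways to split 12 among 4 bags.
Subtract solutions that violate a single cap (substitute x_i' = x_i − (cap_i+1)): x_1 ≥ 8 gives C(7,3) = 35; x_2 ≥ 8 gives C(7,3) = 35; x_3 ≥ 3 gives C(12,3) = 220; x_4 ≥ 6 gives C(9,3) = 84. Together 374.
Add back pairs where two caps are both exceeded: 0 + 4 + 0 + 4 + 0 + 20 = 28.
By inclusion–exclusion the count is 455 − 374 + 28 = 109.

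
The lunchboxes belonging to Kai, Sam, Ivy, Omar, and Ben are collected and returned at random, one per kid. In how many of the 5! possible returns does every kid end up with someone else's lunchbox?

Count assignments avoiding every fixed point. For any j of the 5 kids fixed to their own lunchbox, the other 5−j can be arranged in (5−j)! ways.
By inclusion–exclusion this is Σ_{j=0}^{5} (−1)^j C(5,j)·(5−j)!.
Computing: 120 − 120 + 60 − 20 + 5 − 1 = 44.

44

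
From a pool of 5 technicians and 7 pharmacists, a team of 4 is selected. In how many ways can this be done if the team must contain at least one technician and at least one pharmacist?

455

With no constraint there are C(12,4) = 495 possible selections.
Subtract selections that omit an entire group: no technicians → C(7,4) = 35; no pharmacists → C(5,4) = 5.
Both groups omitted at once is impossible, so 495 − 40 = 455.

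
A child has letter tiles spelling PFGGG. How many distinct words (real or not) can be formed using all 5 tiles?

20

Letter multiplicities in PFGGG: F×1, G×3, P×1.
Dividing 5! = 120 by 3! = 6 for the repeated letters gives 20.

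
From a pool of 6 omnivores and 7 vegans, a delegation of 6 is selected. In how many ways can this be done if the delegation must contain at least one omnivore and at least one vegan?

Unrestricted: C(13,6) = 1716 ways to pick any 6 of the 13.
Subtract selections that omit an entire group: no omnivores → C(7,6) = 7; no vegans → C(6,6) = 1.
Both groups omitted at once is impossible, so 1716 − 8 = 1708.

1708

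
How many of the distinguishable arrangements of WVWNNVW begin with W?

90

Fix W in the first position and arrange the remaining 6 letters.
Those 6 letters have N appearing twice, V appearing twice, and W appearing twice, giving (6)!/(2!·2!·2!) = 90.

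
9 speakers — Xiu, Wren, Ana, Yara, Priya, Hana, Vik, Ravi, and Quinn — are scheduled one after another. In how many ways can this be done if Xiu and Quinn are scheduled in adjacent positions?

Treat {Xiu, Quinn} as a single unit. There are 8 units to order, and the pair itself can be ordered 2 ways.
That gives 2 × 8! = 2 × 40320 = 80640.

80640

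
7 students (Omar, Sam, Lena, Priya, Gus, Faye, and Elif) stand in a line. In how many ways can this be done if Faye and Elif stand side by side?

Place the 5 others and the Faye-Elif pair as 6 objects in a line; the pair has 2 internal arrangements.
So the count is 2·(6)! = 1440.

1440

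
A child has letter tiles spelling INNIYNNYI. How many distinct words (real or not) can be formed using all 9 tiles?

INNIYNNYI has 9 letters with I appearing 3 times, N appearing 4 times, and Y appearing twice.
Dividing 9! = 362880 by 4!·3!·2! = 288 for the repeated letters gives 1260.

1260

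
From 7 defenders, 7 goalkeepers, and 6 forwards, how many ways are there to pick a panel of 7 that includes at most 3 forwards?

Split by how many forwards are chosen (0 through 3).
Sum: C(6,0)·C(14,7) + C(6,1)·C(14,6) + C(6,2)·C(14,5) + C(6,3)·C(14,4) = 3432 + 18018 + 30030 + 20020 = 71500.

71500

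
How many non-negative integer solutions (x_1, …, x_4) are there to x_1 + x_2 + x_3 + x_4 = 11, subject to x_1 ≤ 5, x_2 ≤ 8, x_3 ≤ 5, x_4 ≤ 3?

By stars and bars, unrestricted non-negative solutions to x_1+…+x_4 = 11 number C(11+3,3) = 364.
Subtract solutions that violate a single cap (substitute x_i' = x_i − (cap_i+1)): x_1 ≥ 6 gives C(8,3) = 56; x_2 ≥ 9 gives C(5,3) = 10; x_3 ≥ 6 gives C(8,3) = 56; x_4 ≥ 4 gives C(10,3) = 120. Together 242.
Add back pairs where two caps are both exceeded: 0 + 0 + 4 + 0 + 0 + 4 = 8.
By inclusion–exclusion the count is 364 − 242 + 8 = 130.

130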